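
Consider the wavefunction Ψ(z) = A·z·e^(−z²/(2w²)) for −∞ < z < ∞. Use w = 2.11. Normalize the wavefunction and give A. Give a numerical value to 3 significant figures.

A ≈ 0.347

Require ∫ |Ψ|² dz = 1 over the whole domain.
The integral (without the A² prefactor) comes out to √(π)·w^3/2.
Hence A² = 1/[√(π)·w^3/2].
With w = 2.11: A² = 0.1201 and A = 0.3466.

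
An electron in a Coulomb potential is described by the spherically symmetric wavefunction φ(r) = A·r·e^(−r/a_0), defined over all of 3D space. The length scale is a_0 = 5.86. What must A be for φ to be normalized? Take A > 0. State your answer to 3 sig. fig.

A ≈ 0.00392

The normalization condition is ∫|φ|² 4πr² dr = 1 from 0 to ∞.
The angular integral contributes 4π, leaving ∫₀^∞ r²|φ|² dr.
Using ∫₀^∞ rⁿ e^(−αr) dr = n!/αⁿ⁺¹, the integral (without the A² prefactor) comes out to 3·π·a_0^5.
Plugging in a_0 = 5.86 yields A = 0.003919.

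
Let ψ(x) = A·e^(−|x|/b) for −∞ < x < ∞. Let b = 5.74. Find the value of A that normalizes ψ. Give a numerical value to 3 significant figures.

The normalization condition is ∫|ψ|² dx = 1 from −∞ to ∞.
Recall ∫₀^∞ x^m e^(−x/β) dx = m!·β^(m+1), carrying out the integral gives A² · b.
Substituting b = 5.74 gives A² = 0.1742, so A = 0.4174.

A ≈ 0.417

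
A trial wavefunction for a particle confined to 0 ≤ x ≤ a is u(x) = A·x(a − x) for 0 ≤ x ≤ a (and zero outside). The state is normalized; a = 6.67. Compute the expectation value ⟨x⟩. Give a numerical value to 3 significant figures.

By definition ⟨x⟩ = ∫ x |u(x)|² dx.
Since the A² factors cancel between numerator and denominator, ⟨x⟩ = a/2.
With a = 6.67, ⟨x⟩ = 3.335.

⟨x⟩ ≈ 3.34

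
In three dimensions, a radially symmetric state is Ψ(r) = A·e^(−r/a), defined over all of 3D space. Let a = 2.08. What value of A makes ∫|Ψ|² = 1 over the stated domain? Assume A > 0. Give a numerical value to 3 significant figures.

A ≈ 0.188

Require ∫ |Ψ|² 4πr² dr = 1 over the whole domain.
Recall ∫₀^∞ r^m e^(−r/β) dr = m!·β^(m+1), carrying out the integral gives A² · π·a^3.
So A² = (π·a^3)^(−1).
Plugging in a = 2.08 yields A = 0.1881.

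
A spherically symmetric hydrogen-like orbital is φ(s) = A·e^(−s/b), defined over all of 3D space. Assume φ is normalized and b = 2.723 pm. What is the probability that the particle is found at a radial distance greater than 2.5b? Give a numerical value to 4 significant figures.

P ≈ 0.1247

P = ∫ |φ|² 4πs² ds over s > 2.5b.
The full normalization integral is A²·[π·b^3] = 1, fixing A².
Let u = s/b; then A², 4π and the length scale all cancel, so P = ∫_{2.5}^{∞} u^2·e^(-2·u) du ÷ ∫_{0}^{∞} u^2·e^(-2·u) du.
With ∫ u^2·e^(-2·u) du = -(2·u^2 + 2·u + 1)·e^(-2·u)/4 + C, the region integral is 37·e^(-5)/8 and the full one is 1/4.
This evaluates to P = 0.12465.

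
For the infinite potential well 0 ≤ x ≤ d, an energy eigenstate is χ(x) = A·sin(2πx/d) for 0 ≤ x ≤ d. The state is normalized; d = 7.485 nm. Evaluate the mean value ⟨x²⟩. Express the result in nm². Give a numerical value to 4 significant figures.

By definition ⟨x²⟩ = ∫ x^2 |χ(x)|² dx.
With ∫₀^d sin²(nπx/d) dx = d/2, the ratio of the moment integral to the normalization integral gives ⟨x²⟩ = -d^2/(8·π^2) + d^2/3.
Putting d = 7.485 gives 17.966.

⟨x^2⟩ ≈ 17.97 nm^2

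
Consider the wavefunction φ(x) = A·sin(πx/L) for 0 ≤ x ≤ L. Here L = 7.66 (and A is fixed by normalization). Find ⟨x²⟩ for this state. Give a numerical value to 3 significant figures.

By definition ⟨x²⟩ = ∫ x^2 |φ(x)|² dx.
Evaluating both integrals, ⟨x²⟩ = -L^2/(2·π^2) + L^2/3.
Putting L = 7.66 gives 16.59.

⟨x^2⟩ ≈ 16.6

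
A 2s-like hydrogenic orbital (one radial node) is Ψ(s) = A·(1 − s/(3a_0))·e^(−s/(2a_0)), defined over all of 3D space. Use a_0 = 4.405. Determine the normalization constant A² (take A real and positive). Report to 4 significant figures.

We need A² ∫|f|² 4πs² ds = 1, taking the integral from 0 to ∞.
With Ψ = A·(1 − s/(3a_0))·e^(−s/(2a_0)), the integral evaluates to A²·[8·π·a_0^3/3].
With a_0 = 4.405: A² = 0.0013965 and A = 0.037370.

A^2 ≈ 0.001397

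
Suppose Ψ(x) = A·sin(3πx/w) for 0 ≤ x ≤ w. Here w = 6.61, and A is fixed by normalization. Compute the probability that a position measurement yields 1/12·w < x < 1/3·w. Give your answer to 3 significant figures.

P ≈ 0.303

The probability is P = ∫ |Ψ|² dx over [1/12·w, 1/3·w].
The normalization integral ∫|Ψ|²dx over the whole domain equals w/2·A², and A² cancels in the ratio.
Substituting u = x/w, A² and the length scale cancel in the ratio: P = ∫_{1/12}^{1/3} sin(3·π·u)^2 du / ∫_{0}^{1} sin(3·π·u)^2 du.
With ∫ sin(3·π·u)^2 du = u/2 - sin(6·π·u)/(12·π) + C, the region integral is 1/(12·π) + 1/8 and the full one is 1/2.
Taking the ratio, P = (2 + 3·π)/(12·π).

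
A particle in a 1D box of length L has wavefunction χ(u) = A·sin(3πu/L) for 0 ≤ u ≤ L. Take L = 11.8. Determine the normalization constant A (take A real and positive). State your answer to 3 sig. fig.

Normalization requires ∫|χ|² du = 1, integrated from 0 to L.
Using sin²θ = (1 − cos 2θ)/2, ∫|χ|² du = A²·(L/2).
Hence A² = 1/[L/2].
Substituting L = 11.8 gives A² = 0.1695, so A = 0.4117.

A ≈ 0.412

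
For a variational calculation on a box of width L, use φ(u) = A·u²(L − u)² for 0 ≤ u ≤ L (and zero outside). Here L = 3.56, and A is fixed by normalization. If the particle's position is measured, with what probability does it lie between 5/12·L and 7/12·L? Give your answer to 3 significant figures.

P = ∫_{5/12·L}^{7/12·L} |φ(u)|² du.
With A² fixed by ∫|φ|² = 1, i.e. A² = (L^9/630)^(−1), substitute and integrate.
In terms of t = u/L (A² and the length scale cancel between numerator and denominator), P = [∫_{5/12}^{7/12} t^4·(1 - t)^4 dt] / [∫_{0}^{1} t^4·(1 - t)^4 dt].
Using ∫ t^4·(1 - t)^4 dt = t^5·(70·t^4 - 315·t^3 + 540·t^2 - 420·t + 126)/630, the numerator is ≈ 0.00062752 and the denominator is 1/630.
Evaluating gives P = 0.3953.

P ≈ 0.395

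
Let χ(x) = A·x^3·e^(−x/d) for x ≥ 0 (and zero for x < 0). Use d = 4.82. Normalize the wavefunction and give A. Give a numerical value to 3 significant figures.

Require ∫ |χ|² dx = 1 over the whole domain.
The integral (without the A² prefactor) comes out to 45·d^7/8.
Hence A² = 1/[45·d^7/8].
With d = 4.82: A² = 0.000002941 and A = 0.001715.

A ≈ 0.00172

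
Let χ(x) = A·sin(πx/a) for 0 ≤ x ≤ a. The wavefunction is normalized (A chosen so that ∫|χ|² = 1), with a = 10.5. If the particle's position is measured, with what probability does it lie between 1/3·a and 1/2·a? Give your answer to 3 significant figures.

|χ|² is the probability density, so P = ∫_{1/3·a}^{1/2·a} |χ|² dx.
Since A² = 1/(a/2), this is the region integral divided by the full normalization integral.
Substituting u = x/a, A² and the length scale cancel in the ratio: P = ∫_{1/3}^{1/2} sin(π·u)^2 du / ∫_{0}^{1} sin(π·u)^2 du.
With ∫ sin(π·u)^2 du = u/2 - sin(2·π·u)/(4·π) + C, the region integral is √(3)/(8·π) + 1/12 and the full one is 1/2.
The result is P = (√(3)/4 + π/6)/π.

P ≈ 0.304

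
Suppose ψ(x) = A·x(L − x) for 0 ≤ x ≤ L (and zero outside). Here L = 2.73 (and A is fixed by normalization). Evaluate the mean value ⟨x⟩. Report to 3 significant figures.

⟨x⟩ ≈ 1.37

The expectation value is the |ψ|²-weighted average of x: ∫ x|ψ|² dx.
The ratio of the moment integral to the normalization integral gives ⟨x⟩ = L/2.
Putting L = 2.73 gives 1.365.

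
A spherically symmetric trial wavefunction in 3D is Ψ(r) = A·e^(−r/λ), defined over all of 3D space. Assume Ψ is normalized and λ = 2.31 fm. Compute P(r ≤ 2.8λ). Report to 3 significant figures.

P ≈ 0.918

With dV = 4πr²dr, the probability is ∫|Ψ|² dV over r ≤ 2.8λ.
Normalization gives A² = 1/(π·λ^3).
In terms of u = r/λ (A², 4π and the length scale all cancel between numerator and denominator), P = [∫_{0}^{2.8} u^2·e^(-2·u) du] / [∫_{0}^{∞} u^2·e^(-2·u) du].
An antiderivative of u^2·e^(-2·u) is -(2·u^2 + 2·u + 1)·e^(-2·u)/4; evaluating from 0 to 2.8 gives 1/4 - 557·e^(-28/5)/100, while the full integral is 1/4.
This evaluates to P = 0.9176.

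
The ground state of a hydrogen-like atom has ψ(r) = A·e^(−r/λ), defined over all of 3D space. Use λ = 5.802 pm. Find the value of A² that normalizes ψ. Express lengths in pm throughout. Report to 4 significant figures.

A^2 ≈ 0.001630 pm^(-3)

We need A² ∫|f|² 4πr² dr = 1, taking the integral from 0 to ∞.
The angular integral contributes 4π, leaving ∫₀^∞ r²|ψ|² dr.
Using ∫₀^∞ rⁿ e^(−αr) dr = n!/αⁿ⁺¹, ∫|ψ|² 4πr² dr = A²·(π·λ^3).
Substituting λ = 5.802 gives A² = 0.0016297, so A = 0.040370.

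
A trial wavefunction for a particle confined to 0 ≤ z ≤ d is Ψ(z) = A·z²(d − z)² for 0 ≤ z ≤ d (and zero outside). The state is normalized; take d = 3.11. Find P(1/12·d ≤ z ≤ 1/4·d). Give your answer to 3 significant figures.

P ≈ 0.0485

|Ψ|² is the probability density, so P = ∫_{1/12·d}^{1/4·d} |Ψ|² dz.
Since A² = 1/(d^9/630), this is the region integral divided by the full normalization integral.
Let u = z/d; then A² and the length scale cancel, so P = ∫_{1/12}^{1/4} u^4·(1 - u)^4 du ÷ ∫_{0}^{1} u^4·(1 - u)^4 du.
With ∫ u^4·(1 - u)^4 du = u^5·(70·u^4 - 315·u^3 + 540·u^2 - 420·u + 126)/630 + C, the region integral is ≈ 0.000077059 and the full one is 1/630.
Taking the ratio, P = 0.04855.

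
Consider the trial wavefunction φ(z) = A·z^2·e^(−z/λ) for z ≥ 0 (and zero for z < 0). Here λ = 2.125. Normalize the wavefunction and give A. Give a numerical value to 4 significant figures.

A ≈ 0.1754

Normalization requires ∫|φ|² dz = 1, integrated from 0 to ∞.
∫|φ|² dz = A²·(3·λ^5/4).
With λ = 2.125: A² = 0.030771 and A = 0.17542.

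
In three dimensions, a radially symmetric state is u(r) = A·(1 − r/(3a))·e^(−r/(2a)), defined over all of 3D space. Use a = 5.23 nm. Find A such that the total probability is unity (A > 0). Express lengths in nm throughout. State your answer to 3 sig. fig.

The normalization condition is ∫|u|² 4πr² dr = 1 from 0 to ∞.
(Spherical symmetry: dV = 4πr² dr.)
With u = A·(1 − r/(3a))·e^(−r/(2a)), the integral evaluates to A²·[8·π·a^3/3].
With a = 5.23: A² = 0.0008344 and A = 0.02889.

A ≈ 0.0289 nm^(-3/2)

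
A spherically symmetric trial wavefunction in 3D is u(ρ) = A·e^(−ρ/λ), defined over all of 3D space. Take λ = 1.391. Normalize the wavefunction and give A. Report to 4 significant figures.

The normalization condition is ∫|u|² 4πρ² dρ = 1 from 0 to ∞.
Using ∫₀^∞ ρⁿ e^(−αρ) dρ = n!/αⁿ⁺¹, carrying out the integral gives A² · π·λ^3.
Substituting λ = 1.391 gives A² = 0.11827, so A = 0.34390.

A ≈ 0.3439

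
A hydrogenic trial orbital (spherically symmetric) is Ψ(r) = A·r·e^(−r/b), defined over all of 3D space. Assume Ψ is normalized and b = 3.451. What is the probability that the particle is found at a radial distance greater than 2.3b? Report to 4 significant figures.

With dV = 4πr²dr, the probability is ∫|Ψ|² dV over r > 2.3b.
A² is fixed by ∫₀^∞ 4πr²|Ψ|² dr = 1, i.e. A² = (3·π·b^5)^(−1).
Let u = r/b; then A², 4π and the length scale all cancel, so P = ∫_{2.3}^{∞} u^4·e^(-2·u) du ÷ ∫_{0}^{∞} u^4·e^(-2·u) du.
An antiderivative of u^4·e^(-2·u) is -(u^4/2 + u^3 + 3·u^2/2 + 3·u/2 + 3/4)·e^(-2·u); evaluating from 2.3 to ∞ gives ≈ 0.384926, while the full integral is 3/4.
The region integral divided by the full integral gives P = 0.51323.

P ≈ 0.5132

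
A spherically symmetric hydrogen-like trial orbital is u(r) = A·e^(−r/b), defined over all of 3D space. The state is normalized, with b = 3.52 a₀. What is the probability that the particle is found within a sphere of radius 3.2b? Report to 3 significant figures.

P = ∫ |u|² 4πr² dr over r ≤ 3.2b.
Normalization gives A² = 1/(π·b^3).
Substituting t = r/b, A², 4π and the length scale all cancel in the ratio: P = ∫_{0}^{3.2} t^2·e^(-2·t) dt / ∫_{0}^{∞} t^2·e^(-2·t) dt.
Using ∫ t^2·e^(-2·t) dt = -(2·t^2 + 2·t + 1)·e^(-2·t)/4, the numerator is 1/4 - 697·e^(-32/5)/100 and the denominator is 1/4.
Taking the ratio yields P = 0.9537.

P ≈ 0.954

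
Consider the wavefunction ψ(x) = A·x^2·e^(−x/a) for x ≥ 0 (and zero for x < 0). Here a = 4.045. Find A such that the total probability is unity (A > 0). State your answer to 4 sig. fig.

Require ∫ |ψ|² dx = 1 over the whole domain.
Recall ∫₀^∞ x^m e^(−x/β) dx = m!·β^(m+1), the integral (without the A² prefactor) comes out to 3·a^5/4.
Hence A² = 1/[3·a^5/4].
With a = 4.045: A² = 0.0012312 and A = 0.035089.

A ≈ 0.03509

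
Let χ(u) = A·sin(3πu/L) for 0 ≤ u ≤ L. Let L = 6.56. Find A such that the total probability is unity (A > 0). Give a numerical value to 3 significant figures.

The normalization condition is ∫|χ|² du = 1 from 0 to L.
With ∫₀^L sin²(nπu/L) du = L/2, with χ = A·sin(3πu/L), the integral evaluates to A²·[L/2].
So A² = (L/2)^(−1).
Plugging in L = 6.56 yields A = 0.5522.

A ≈ 0.552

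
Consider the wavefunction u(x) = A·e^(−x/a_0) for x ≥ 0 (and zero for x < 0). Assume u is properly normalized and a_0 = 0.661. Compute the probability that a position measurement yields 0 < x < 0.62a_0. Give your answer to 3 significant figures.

P ≈ 0.711

The probability is P = ∫ |u|² dx over [0, 0.62a_0].
With A² fixed by ∫|u|² = 1, i.e. A² = (a_0/2)^(−1), substitute and integrate.
Substituting t = x/a_0, A² and the length scale cancel in the ratio: P = ∫_{0}^{0.62} e^(-2·t) dt / ∫_{0}^{∞} e^(-2·t) dt.
With ∫ e^(-2·t) dt = -e^(-2·t)/2 + C, the region integral is 1/2 - e^(-31/25)/2 and the full one is 1/2.
The result is P = 0.7106.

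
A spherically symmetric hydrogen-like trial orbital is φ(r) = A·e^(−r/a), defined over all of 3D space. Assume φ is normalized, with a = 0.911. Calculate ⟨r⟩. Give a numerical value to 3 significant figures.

⟨r⟩ ≈ 1.37

The expectation value is the |φ|²-weighted average of r: ∫ r|φ|² 4πr² dr.
Recall ∫₀^∞ r^m e^(−r/β) dr = m!·β^(m+1), the ratio of the moment integral to the normalization integral gives ⟨r⟩ = 3·a/2.
With a = 0.911, ⟨r⟩ = 1.367.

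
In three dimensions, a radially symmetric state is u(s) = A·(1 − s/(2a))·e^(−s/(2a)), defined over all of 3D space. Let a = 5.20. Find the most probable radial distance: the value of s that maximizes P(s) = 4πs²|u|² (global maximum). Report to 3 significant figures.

The maximum of P(s) = 4πs²|u|² occurs where its derivative vanishes.
Solving yields s = a·(√(5) + 3).
With a = 5.20, the most probable radial distance is 27.23.

s ≈ 27.2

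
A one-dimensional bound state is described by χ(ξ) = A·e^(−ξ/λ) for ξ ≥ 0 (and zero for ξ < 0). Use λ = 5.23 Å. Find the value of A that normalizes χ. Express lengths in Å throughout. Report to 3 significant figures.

A ≈ 0.618 Å^(-1/2)

We need A² ∫|f|² dξ = 1, taking the integral from 0 to ∞.
Recall ∫₀^∞ ξ^m e^(−ξ/β) dξ = m!·β^(m+1), ∫|χ|² dξ = A²·(λ/2).
Hence A² = 1/[λ/2].
With λ = 5.23: A² = 0.3824 and A = 0.6184.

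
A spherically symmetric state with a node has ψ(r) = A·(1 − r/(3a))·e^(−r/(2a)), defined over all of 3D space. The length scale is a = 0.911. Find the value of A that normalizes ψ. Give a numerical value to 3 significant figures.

A ≈ 0.397

The normalization condition is ∫|ψ|² 4πr² dr = 1 from 0 to ∞.
Carrying out the integral gives A² · 8·π·a^3/3.
Hence A² = 1/[8·π·a^3/3].
With a = 0.911: A² = 0.1579 and A = 0.3973.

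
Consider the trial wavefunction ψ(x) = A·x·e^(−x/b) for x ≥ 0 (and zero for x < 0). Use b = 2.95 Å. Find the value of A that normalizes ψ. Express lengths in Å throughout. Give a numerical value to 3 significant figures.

Normalization requires ∫|ψ|² dx = 1, integrated from 0 to ∞.
Recall ∫₀^∞ x^m e^(−x/β) dx = m!·β^(m+1), carrying out the integral gives A² · b^3/4.
So A² = (b^3/4)^(−1).
Substituting b = 2.95 gives A² = 0.1558, so A = 0.3947.

A ≈ 0.395 Å^(-3/2)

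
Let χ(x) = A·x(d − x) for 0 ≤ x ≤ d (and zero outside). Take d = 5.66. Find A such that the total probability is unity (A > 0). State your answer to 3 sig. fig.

A ≈ 0.0719

We need A² ∫|f|² dx = 1, taking the integral from 0 to d.
Expanding the polynomial and integrating term by term, the integral (without the A² prefactor) comes out to d^5/30.
Hence A² = 1/[d^5/30].
With d = 5.66: A² = 0.005165 and A = 0.07187.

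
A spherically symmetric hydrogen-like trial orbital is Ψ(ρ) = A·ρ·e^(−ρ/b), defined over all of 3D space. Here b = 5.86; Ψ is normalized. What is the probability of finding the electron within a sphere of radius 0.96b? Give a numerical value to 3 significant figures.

With dV = 4πρ²dρ, the probability is ∫|Ψ|² dV over ρ ≤ 0.96b.
A² is fixed by ∫₀^∞ 4πρ²|Ψ|² dρ = 1, i.e. A² = (3·π·b^5)^(−1).
In terms of u = ρ/b (A², 4π and the length scale all cancel between numerator and denominator), P = [∫_{0}^{0.96} u^4·e^(-2·u) du] / [∫_{0}^{∞} u^4·e^(-2·u) du].
An antiderivative of u^4·e^(-2·u) is -(u^4/2 + u^3 + 3·u^2/2 + 3·u/2 + 3/4)·e^(-2·u); evaluating from 0 to 0.96 gives ≈ 0.034293, while the full integral is 3/4.
This evaluates to P = 0.04572.

P ≈ 0.0457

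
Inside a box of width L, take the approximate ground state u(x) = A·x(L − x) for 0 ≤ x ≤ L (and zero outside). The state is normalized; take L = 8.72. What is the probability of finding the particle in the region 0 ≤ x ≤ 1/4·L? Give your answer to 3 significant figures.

P ≈ 0.104

|u|² is the probability density, so P = ∫_{0}^{1/4·L} |u|² dx.
With A² fixed by ∫|u|² = 1, i.e. A² = (L^5/30)^(−1), substitute and integrate.
In terms of t = x/L (A² and the length scale cancel between numerator and denominator), P = [∫_{0}^{1/4} t^2·(1 - t)^2 dt] / [∫_{0}^{1} t^2·(1 - t)^2 dt].
Using ∫ t^2·(1 - t)^2 dt = t^3·(6·t^2 - 15·t + 10)/30, the numerator is ≈ 0.0034505 and the denominator is 1/30.
Evaluating gives P = 53/512.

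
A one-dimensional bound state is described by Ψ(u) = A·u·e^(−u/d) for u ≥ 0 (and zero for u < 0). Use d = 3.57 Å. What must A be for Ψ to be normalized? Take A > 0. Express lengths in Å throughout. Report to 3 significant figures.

Require ∫ |Ψ|² du = 1 over the whole domain.
With ∫₀^∞ u^2 e^(−αu) du = 2!/α^3, the integral (without the A² prefactor) comes out to d^3/4.
Hence A² = 1/[d^3/4].
Substituting d = 3.57 gives A² = 0.08791, so A = 0.2965.

A ≈ 0.297 Å^(-3/2)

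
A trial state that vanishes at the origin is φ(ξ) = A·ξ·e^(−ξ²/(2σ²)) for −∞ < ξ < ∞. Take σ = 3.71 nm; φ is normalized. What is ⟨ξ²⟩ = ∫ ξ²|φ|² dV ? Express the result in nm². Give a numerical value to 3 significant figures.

⟨ξ^2⟩ ≈ 20.6 nm^2

⟨ξ²⟩ = ∫ ξ^2 |φ|² dξ over the full domain.
Evaluating both integrals, ⟨ξ²⟩ = 3·σ^2/2.
Putting σ = 3.71 gives 20.65.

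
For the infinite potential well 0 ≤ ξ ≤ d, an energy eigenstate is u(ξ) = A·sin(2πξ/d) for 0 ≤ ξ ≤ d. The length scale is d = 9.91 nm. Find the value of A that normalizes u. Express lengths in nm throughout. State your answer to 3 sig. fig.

Normalization requires ∫|u|² dξ = 1, integrated from 0 to d.
With ∫₀^d sin²(nπξ/d) dξ = d/2, with u = A·sin(2πξ/d), the integral evaluates to A²·[d/2].
With d = 9.91: A² = 0.2018 and A = 0.4492.

A ≈ 0.449 nm^(-1/2)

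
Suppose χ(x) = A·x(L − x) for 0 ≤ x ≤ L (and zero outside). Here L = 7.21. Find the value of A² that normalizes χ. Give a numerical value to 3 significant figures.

A^2 ≈ 0.00154

Normalization requires ∫|χ|² dx = 1, integrated from 0 to L.
Expanding the polynomial and integrating term by term, the integral (without the A² prefactor) comes out to L^5/30.
Hence A² = 1/[L^5/30].
With L = 7.21: A² = 0.001540 and A = 0.03924.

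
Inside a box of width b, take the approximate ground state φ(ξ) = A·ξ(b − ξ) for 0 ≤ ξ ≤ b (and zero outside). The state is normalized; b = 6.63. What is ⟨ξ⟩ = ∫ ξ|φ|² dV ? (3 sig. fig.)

⟨ξ⟩ ≈ 3.32

⟨ξ⟩ = ∫ ξ |φ|² dξ over the full domain.
Since the A² factors cancel between numerator and denominator, ⟨ξ⟩ = b/2.
Putting b = 6.63 gives 3.315.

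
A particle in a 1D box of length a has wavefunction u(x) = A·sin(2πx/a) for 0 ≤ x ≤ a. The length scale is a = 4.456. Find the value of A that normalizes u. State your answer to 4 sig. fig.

The normalization condition is ∫|u|² dx = 1 from 0 to a.
Using sin²θ = (1 − cos 2θ)/2, carrying out the integral gives A² · a/2.
So A² = (a/2)^(−1).
Substituting a = 4.456 gives A² = 0.44883, so A = 0.66995.

A ≈ 0.6700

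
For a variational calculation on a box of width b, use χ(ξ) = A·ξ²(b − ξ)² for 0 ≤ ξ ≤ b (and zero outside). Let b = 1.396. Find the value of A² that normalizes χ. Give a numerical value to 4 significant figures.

A^2 ≈ 31.29

Normalization requires ∫|χ|² dξ = 1, integrated from 0 to b.
Expanding the polynomial and integrating term by term, the integral (without the A² prefactor) comes out to b^9/630.
So A² = (b^9/630)^(−1).
With b = 1.396: A² = 31.288 and A = 5.5935.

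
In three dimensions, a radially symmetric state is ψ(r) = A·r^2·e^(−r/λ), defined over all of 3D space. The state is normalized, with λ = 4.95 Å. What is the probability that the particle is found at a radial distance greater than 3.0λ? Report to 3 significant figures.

P ≈ 0.606

P = ∫ |ψ|² 4πr² dr over r > 3.0λ.
Normalization gives A² = 1/(45·π·λ^7/2).
Let u = r/λ; then A², 4π and the length scale all cancel, so P = ∫_{3.0}^{∞} u^6·e^(-2·u) du ÷ ∫_{0}^{∞} u^6·e^(-2·u) du.
Using ∫ u^6·e^(-2·u) du = -(4·u^6 + 12·u^5 + 30·u^4 + 60·u^3 + 90·u^2 + 90·u + 45)·e^(-2·u)/8, the numerator is ≈ 3.4105 and the denominator is 45/8.
The region integral divided by the full integral gives P = 0.6063.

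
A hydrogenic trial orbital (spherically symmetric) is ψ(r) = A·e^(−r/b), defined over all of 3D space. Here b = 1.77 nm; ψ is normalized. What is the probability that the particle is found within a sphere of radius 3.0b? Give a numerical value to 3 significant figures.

With dV = 4πr²dr, the probability is ∫|ψ|² dV over r ≤ 3.0b.
A² is fixed by ∫₀^∞ 4πr²|ψ|² dr = 1, i.e. A² = (π·b^3)^(−1).
Substituting u = r/b, A², 4π and the length scale all cancel in the ratio: P = ∫_{0}^{3.0} u^2·e^(-2·u) du / ∫_{0}^{∞} u^2·e^(-2·u) du.
Using ∫ u^2·e^(-2·u) du = -(2·u^2 + 2·u + 1)·e^(-2·u)/4, the numerator is 1/4 - 25·e^(-6)/4 and the denominator is 1/4.
This evaluates to P = 0.9380.

P ≈ 0.938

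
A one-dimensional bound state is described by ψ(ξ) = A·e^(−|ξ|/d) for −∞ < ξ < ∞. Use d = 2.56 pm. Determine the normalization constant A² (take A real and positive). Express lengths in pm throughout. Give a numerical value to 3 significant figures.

Require ∫ |ψ|² dξ = 1 over the whole domain.
With ψ = A·e^(−|ξ|/d), the integral evaluates to A²·[d].
Hence A² = 1/[d].
Substituting d = 2.56 gives A² = 0.3906, so A = 0.6250.

A^2 ≈ 0.391 pm^(-1)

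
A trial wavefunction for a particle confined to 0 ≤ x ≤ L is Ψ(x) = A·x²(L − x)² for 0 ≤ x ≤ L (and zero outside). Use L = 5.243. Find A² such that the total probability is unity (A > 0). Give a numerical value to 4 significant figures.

The normalization condition is ∫|Ψ|² dx = 1 from 0 to L.
Carrying out the integral gives A² · L^9/630.
So A² = (L^9/630)^(−1).
Plugging in L = 5.243 yields A = 0.014506.

A^2 ≈ 0.0002104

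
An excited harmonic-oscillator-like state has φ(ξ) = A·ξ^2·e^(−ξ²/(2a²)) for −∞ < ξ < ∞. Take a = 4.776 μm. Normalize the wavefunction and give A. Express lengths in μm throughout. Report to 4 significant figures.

A ≈ 0.01740 μm^(-5/2)

We need A² ∫|f|² dξ = 1, taking the integral from −∞ to ∞.
With ∫_{−∞}^{∞} ξ^(2m) e^(−αξ²) dξ = (2m−1)!!·√π / (2^m α^(m+1/2)), ∫|φ|² dξ = A²·(3·√(π)·a^5/4).
Setting this equal to 1 gives A² = 1/(3·√(π)·a^5/4).
Plugging in a = 4.776 yields A = 0.017399.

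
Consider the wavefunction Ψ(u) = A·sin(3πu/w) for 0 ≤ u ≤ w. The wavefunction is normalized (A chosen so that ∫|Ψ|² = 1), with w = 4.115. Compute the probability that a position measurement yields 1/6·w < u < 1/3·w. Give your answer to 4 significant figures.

P ≈ 0.1667

|Ψ|² is the probability density, so P = ∫_{1/6·w}^{1/3·w} |Ψ|² du.
With A² fixed by ∫|Ψ|² = 1, i.e. A² = (w/2)^(−1), substitute and integrate.
Let t = u/w; then A² and the length scale cancel, so P = ∫_{1/6}^{1/3} sin(3·π·t)^2 dt ÷ ∫_{0}^{1} sin(3·π·t)^2 dt.
Using ∫ sin(3·π·t)^2 dt = t/2 - sin(6·π·t)/(12·π), the numerator is 1/12 and the denominator is 1/2.
Evaluating gives P = 1/6.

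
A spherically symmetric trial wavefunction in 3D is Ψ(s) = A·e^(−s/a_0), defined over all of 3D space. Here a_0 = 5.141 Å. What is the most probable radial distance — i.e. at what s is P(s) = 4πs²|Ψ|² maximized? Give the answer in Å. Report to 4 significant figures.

Set d/ds [P(s) = 4πs²|Ψ|²] = 0 and solve for s > 0.
This gives s = a_0.
With a_0 = 5.141, the most probable radial distance is 5.1410 Å.

s ≈ 5.141 Å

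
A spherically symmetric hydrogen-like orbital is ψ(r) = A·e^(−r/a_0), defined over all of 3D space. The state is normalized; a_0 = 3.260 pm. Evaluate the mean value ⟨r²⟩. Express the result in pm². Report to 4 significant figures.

⟨r^2⟩ ≈ 31.88 pm^2

The expectation value is the |ψ|²-weighted average of r^2: ∫ r^2|ψ|² 4πr² dr.
With ∫₀^∞ r^4 e^(−αr) dr = 4!/α^5, evaluating both integrals, ⟨r²⟩ = 3·a_0^2.
With a_0 = 3.260, ⟨r^2⟩ = 31.883.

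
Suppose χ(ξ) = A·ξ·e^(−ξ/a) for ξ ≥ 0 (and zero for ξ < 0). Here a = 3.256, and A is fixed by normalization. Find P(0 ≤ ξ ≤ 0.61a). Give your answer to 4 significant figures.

P ≈ 0.1249

P = ∫_{0}^{0.61a} |χ(ξ)|² dξ.
The normalization integral ∫|χ|²dξ over the whole domain equals a^3/4·A², and A² cancels in the ratio.
In terms of u = ξ/a (A² and the length scale cancel between numerator and denominator), P = [∫_{0}^{0.61} u^2·e^(-2·u) du] / [∫_{0}^{∞} u^2·e^(-2·u) du].
Using ∫ u^2·e^(-2·u) du = -(2·u^2 + 2·u + 1)·e^(-2·u)/4, the numerator is ≈ 0.0312197 and the denominator is 1/4.
Evaluating gives P = 0.12488.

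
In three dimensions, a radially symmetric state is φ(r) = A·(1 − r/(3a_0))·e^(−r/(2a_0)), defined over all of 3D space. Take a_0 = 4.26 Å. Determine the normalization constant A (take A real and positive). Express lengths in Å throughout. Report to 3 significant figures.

Normalization requires ∫|φ|² 4πr² dr = 1, integrated from 0 to ∞.
The angular integral contributes 4π, leaving ∫₀^∞ r²|φ|² dr.
Using ∫₀^∞ rⁿ e^(−αr) dr = n!/αⁿ⁺¹, ∫|φ|² 4πr² dr = A²·(8·π·a_0^3/3).
So A² = (8·π·a_0^3/3)^(−1).
With a_0 = 4.26: A² = 0.001544 and A = 0.03929.

A ≈ 0.0393 Å^(-3/2)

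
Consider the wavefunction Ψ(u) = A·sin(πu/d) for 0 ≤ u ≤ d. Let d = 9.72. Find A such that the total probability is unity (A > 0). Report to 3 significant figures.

We need A² ∫|f|² du = 1, taking the integral from 0 to d.
Carrying out the integral gives A² · d/2.
Hence A² = 1/[d/2].
With d = 9.72: A² = 0.2058 and A = 0.4536.

A ≈ 0.454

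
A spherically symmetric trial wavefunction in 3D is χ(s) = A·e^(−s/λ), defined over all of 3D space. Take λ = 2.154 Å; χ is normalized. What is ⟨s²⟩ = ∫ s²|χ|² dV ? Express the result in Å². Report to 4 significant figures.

⟨s²⟩ = ∫ s^2 |χ|² 4πs² ds over the full domain.
Recall ∫₀^∞ s^m e^(−s/β) ds = m!·β^(m+1), evaluating both integrals, ⟨s²⟩ = 3·λ^2.
With λ = 2.154, ⟨s^2⟩ = 13.919.

⟨s^2⟩ ≈ 13.92 Å^2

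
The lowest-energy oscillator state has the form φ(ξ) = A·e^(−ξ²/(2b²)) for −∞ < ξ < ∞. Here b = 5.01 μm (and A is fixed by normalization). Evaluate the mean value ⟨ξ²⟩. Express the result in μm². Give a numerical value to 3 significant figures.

⟨ξ²⟩ = ∫ ξ^2 |φ|² dξ over the full domain.
Evaluating both integrals, ⟨ξ²⟩ = b^2/2.
Putting b = 5.01 gives 12.55.

⟨ξ^2⟩ ≈ 12.6 μm^2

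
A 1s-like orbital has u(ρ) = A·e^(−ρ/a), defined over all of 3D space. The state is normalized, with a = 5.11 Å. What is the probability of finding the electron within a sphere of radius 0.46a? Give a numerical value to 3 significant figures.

P = ∫ |u|² 4πρ² dρ over ρ ≤ 0.46a.
Normalization gives A² = 1/(π·a^3).
Substituting t = ρ/a, A², 4π and the length scale all cancel in the ratio: P = ∫_{0}^{0.46} t^2·e^(-2·t) dt / ∫_{0}^{∞} t^2·e^(-2·t) dt.
An antiderivative of t^2·e^(-2·t) is -(2·t^2 + 2·t + 1)·e^(-2·t)/4; evaluating from 0 to 0.46 gives 1/4 - 2929·e^(-23/25)/5000, while the full integral is 1/4.
Taking the ratio yields P = 0.06619.

P ≈ 0.0662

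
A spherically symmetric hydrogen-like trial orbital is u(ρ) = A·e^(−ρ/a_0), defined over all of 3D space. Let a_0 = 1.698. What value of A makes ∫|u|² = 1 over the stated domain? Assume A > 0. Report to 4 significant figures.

A ≈ 0.2550

We need A² ∫|f|² 4πρ² dρ = 1, taking the integral from 0 to ∞.
Using ∫₀^∞ ρⁿ e^(−αρ) dρ = n!/αⁿ⁺¹, ∫|u|² 4πρ² dρ = A²·(π·a_0^3).
Hence A² = 1/[π·a_0^3].
Substituting a_0 = 1.698 gives A² = 0.065019, so A = 0.25499.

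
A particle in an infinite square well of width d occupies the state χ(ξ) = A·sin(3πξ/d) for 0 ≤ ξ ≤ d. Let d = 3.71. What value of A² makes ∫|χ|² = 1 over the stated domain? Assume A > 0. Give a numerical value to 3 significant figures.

A^2 ≈ 0.539

Normalization requires ∫|χ|² dξ = 1, integrated from 0 to d.
Using sin²θ = (1 − cos 2θ)/2, the integral (without the A² prefactor) comes out to d/2.
Hence A² = 1/[d/2].
Substituting d = 3.71 gives A² = 0.5391, so A = 0.7342.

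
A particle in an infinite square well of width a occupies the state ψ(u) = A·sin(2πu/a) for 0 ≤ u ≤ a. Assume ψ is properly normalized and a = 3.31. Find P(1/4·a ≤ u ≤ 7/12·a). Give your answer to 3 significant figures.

|ψ|² is the probability density, so P = ∫_{1/4·a}^{7/12·a} |ψ|² du.
With A² fixed by ∫|ψ|² = 1, i.e. A² = (a/2)^(−1), substitute and integrate.
Substituting t = u/a, A² and the length scale cancel in the ratio: P = ∫_{1/4}^{7/12} sin(2·π·t)^2 dt / ∫_{0}^{1} sin(2·π·t)^2 dt.
Using ∫ sin(2·π·t)^2 dt = t/2 - sin(4·π·t)/(8·π), the numerator is -√(3)/(16·π) + 1/6 and the denominator is 1/2.
Taking the ratio, P = (-√(3)/8 + π/3)/π.

P ≈ 0.264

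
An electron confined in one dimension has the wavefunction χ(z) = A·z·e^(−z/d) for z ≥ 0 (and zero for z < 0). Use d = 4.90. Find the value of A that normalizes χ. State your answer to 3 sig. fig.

The normalization condition is ∫|χ|² dz = 1 from 0 to ∞.
Recall ∫₀^∞ z^m e^(−z/β) dz = m!·β^(m+1), the integral (without the A² prefactor) comes out to d^3/4.
Setting this equal to 1 gives A² = 1/(d^3/4).
Substituting d = 4.90 gives A² = 0.03400, so A = 0.1844.

A ≈ 0.184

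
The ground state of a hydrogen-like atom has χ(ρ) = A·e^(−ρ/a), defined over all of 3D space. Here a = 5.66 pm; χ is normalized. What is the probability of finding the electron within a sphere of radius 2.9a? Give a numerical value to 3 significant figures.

With dV = 4πρ²dρ, the probability is ∫|χ|² dV over ρ ≤ 2.9a.
A² is fixed by ∫₀^∞ 4πρ²|χ|² dρ = 1, i.e. A² = (π·a^3)^(−1).
Substituting u = ρ/a, A², 4π and the length scale all cancel in the ratio: P = ∫_{0}^{2.9} u^2·e^(-2·u) du / ∫_{0}^{∞} u^2·e^(-2·u) du.
An antiderivative of u^2·e^(-2·u) is -(2·u^2 + 2·u + 1)·e^(-2·u)/4; evaluating from 0 to 2.9 gives 1/4 - 1181·e^(-29/5)/200, while the full integral is 1/4.
The region integral divided by the full integral gives P = 0.9285.

P ≈ 0.928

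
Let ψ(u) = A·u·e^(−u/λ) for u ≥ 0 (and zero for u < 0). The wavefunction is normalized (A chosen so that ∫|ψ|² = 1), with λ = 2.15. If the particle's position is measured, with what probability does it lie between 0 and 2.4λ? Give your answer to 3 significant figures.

The probability is P = ∫ |ψ|² du over [0, 2.4λ].
With A² fixed by ∫|ψ|² = 1, i.e. A² = (λ^3/4)^(−1), substitute and integrate.
Substituting t = u/λ, A² and the length scale cancel in the ratio: P = ∫_{0}^{2.4} t^2·e^(-2·t) dt / ∫_{0}^{∞} t^2·e^(-2·t) dt.
Using ∫ t^2·e^(-2·t) dt = -(2·t^2 + 2·t + 1)·e^(-2·t)/4, the numerator is 1/4 - 433·e^(-24/5)/100 and the denominator is 1/4.
This works out to P = 0.8575.

P ≈ 0.857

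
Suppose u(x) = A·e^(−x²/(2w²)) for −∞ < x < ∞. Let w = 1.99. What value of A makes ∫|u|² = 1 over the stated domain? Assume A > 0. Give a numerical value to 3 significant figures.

Normalization requires ∫|u|² dx = 1, integrated from −∞ to ∞.
The integral (without the A² prefactor) comes out to √(π)·w.
So A² = (√(π)·w)^(−1).
With w = 1.99: A² = 0.2835 and A = 0.5325.

A ≈ 0.532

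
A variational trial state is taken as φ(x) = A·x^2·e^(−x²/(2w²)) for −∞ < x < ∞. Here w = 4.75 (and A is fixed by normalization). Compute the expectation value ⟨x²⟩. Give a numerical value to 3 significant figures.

⟨x^2⟩ ≈ 56.4

By definition ⟨x²⟩ = ∫ x^2 |φ(x)|² dx.
Differentiating ∫e^(−αx²) dx = √(π/α) under α to get the higher moments, since the A² factors cancel between numerator and denominator, ⟨x²⟩ = 5·w^2/2.
Putting w = 4.75 gives 56.41.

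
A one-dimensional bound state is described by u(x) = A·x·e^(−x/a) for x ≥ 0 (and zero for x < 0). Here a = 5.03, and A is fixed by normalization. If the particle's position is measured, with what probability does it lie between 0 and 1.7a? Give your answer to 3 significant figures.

P ≈ 0.660

P = ∫_{0}^{1.7a} |u(x)|² dx.
Since A² = 1/(a^3/4), this is the region integral divided by the full normalization integral.
Let t = x/a; then A² and the length scale cancel, so P = ∫_{0}^{1.7} t^2·e^(-2·t) dt ÷ ∫_{0}^{∞} t^2·e^(-2·t) dt.
Using ∫ t^2·e^(-2·t) dt = -(2·t^2 + 2·t + 1)·e^(-2·t)/4, the numerator is 1/4 - 509·e^(-17/5)/200 and the denominator is 1/4.
Evaluating gives P = 0.6603.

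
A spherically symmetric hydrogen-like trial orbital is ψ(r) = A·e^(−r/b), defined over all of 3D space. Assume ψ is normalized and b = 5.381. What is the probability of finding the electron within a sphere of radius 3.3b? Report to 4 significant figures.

With dV = 4πr²dr, the probability is ∫|ψ|² dV over r ≤ 3.3b.
Normalization gives A² = 1/(π·b^3).
In terms of u = r/b (A², 4π and the length scale all cancel between numerator and denominator), P = [∫_{0}^{3.3} u^2·e^(-2·u) du] / [∫_{0}^{∞} u^2·e^(-2·u) du].
An antiderivative of u^2·e^(-2·u) is -(2·u^2 + 2·u + 1)·e^(-2·u)/4; evaluating from 0 to 3.3 gives 1/4 - 1469·e^(-33/5)/200, while the full integral is 1/4.
Taking the ratio yields P = 0.96003.

P ≈ 0.9600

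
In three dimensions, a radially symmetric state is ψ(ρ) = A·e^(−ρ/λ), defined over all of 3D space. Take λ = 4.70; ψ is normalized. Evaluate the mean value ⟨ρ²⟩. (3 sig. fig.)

⟨ρ^2⟩ ≈ 66.3

⟨ρ²⟩ = ∫ ρ^2 |ψ|² 4πρ² dρ over the full domain.
With ∫₀^∞ ρ^4 e^(−αρ) dρ = 4!/α^5, evaluating both integrals, ⟨ρ²⟩ = 3·λ^2.
With λ = 4.70, ⟨ρ^2⟩ = 66.27.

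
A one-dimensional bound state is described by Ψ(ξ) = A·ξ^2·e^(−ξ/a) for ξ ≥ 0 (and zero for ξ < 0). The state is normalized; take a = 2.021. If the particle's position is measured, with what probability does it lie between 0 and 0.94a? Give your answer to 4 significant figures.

The probability is P = ∫ |Ψ|² dξ over [0, 0.94a].
Since A² = 1/(3·a^5/4), this is the region integral divided by the full normalization integral.
Let u = ξ/a; then A² and the length scale cancel, so P = ∫_{0}^{0.94} u^4·e^(-2·u) du ÷ ∫_{0}^{∞} u^4·e^(-2·u) du.
With ∫ u^4·e^(-2·u) du = -(u^4/2 + u^3 + 3·u^2/2 + 3·u/2 + 3/4)·e^(-2·u) + C, the region integral is ≈ 0.0318563 and the full one is 3/4.
Taking the ratio, P = 0.042475.

P ≈ 0.04248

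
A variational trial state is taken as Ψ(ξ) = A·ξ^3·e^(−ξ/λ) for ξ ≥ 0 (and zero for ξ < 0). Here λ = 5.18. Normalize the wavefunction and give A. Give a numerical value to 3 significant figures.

Normalization requires ∫|Ψ|² dξ = 1, integrated from 0 to ∞.
∫|Ψ|² dξ = A²·(45·λ^7/8).
With λ = 5.18: A² = 0.000001777 and A = 0.001333.

A ≈ 0.00133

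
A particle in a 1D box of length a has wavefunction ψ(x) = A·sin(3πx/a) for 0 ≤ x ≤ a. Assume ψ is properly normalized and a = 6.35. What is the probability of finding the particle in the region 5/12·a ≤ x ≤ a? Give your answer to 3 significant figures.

P ≈ 0.636

P = ∫_{5/12·a}^{a} |ψ(x)|² dx.
With A² fixed by ∫|ψ|² = 1, i.e. A² = (a/2)^(−1), substitute and integrate.
In terms of u = x/a (A² and the length scale cancel between numerator and denominator), P = [∫_{5/12}^{1} sin(3·π·u)^2 du] / [∫_{0}^{1} sin(3·π·u)^2 du].
Using ∫ sin(3·π·u)^2 du = u/2 - sin(6·π·u)/(12·π), the numerator is 1/(12·π) + 7/24 and the denominator is 1/2.
Evaluating gives P = (2 + 7·π)/(12·π).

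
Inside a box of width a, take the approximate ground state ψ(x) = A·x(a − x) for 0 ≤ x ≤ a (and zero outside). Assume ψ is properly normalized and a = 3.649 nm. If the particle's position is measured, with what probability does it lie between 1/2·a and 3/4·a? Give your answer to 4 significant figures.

|ψ|² is the probability density, so P = ∫_{1/2·a}^{3/4·a} |ψ|² dx.
The normalization integral ∫|ψ|²dx over the whole domain equals a^5/30·A², and A² cancels in the ratio.
Substituting u = x/a, A² and the length scale cancel in the ratio: P = ∫_{1/2}^{3/4} u^2·(1 - u)^2 du / ∫_{0}^{1} u^2·(1 - u)^2 du.
Using ∫ u^2·(1 - u)^2 du = u^3·(6·u^2 - 15·u + 10)/30, the numerator is ≈ 0.0132161 and the denominator is 1/30.
Taking the ratio, P = 203/512.

P ≈ 0.3965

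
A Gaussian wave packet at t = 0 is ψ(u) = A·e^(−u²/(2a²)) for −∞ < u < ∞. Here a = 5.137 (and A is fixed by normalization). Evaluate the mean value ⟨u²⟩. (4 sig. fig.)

⟨u^2⟩ ≈ 13.19

By definition ⟨u²⟩ = ∫ u^2 |ψ(u)|² du.
With ∫_{−∞}^{∞} u^(2m) e^(−αu²) du = (2m−1)!!·√π / (2^m α^(m+1/2)), since the A² factors cancel between numerator and denominator, ⟨u²⟩ = a^2/2.
Putting a = 5.137 gives 13.194.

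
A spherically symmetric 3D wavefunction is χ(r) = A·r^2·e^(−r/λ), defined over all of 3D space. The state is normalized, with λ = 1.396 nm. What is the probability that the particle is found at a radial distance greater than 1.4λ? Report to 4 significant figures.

With dV = 4πr²dr, the probability is ∫|χ|² dV over r > 1.4λ.
A² is fixed by ∫₀^∞ 4πr²|χ|² dr = 1, i.e. A² = (45·π·λ^7/2)^(−1).
Let u = r/λ; then A², 4π and the length scale all cancel, so P = ∫_{1.4}^{∞} u^6·e^(-2·u) du ÷ ∫_{0}^{∞} u^6·e^(-2·u) du.
An antiderivative of u^6·e^(-2·u) is -(4·u^6 + 12·u^5 + 30·u^4 + 60·u^3 + 90·u^2 + 90·u + 45)·e^(-2·u)/8; evaluating from 1.4 to ∞ gives ≈ 5.48769, while the full integral is 45/8.
Taking the ratio yields P = 0.97559.

P ≈ 0.9756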